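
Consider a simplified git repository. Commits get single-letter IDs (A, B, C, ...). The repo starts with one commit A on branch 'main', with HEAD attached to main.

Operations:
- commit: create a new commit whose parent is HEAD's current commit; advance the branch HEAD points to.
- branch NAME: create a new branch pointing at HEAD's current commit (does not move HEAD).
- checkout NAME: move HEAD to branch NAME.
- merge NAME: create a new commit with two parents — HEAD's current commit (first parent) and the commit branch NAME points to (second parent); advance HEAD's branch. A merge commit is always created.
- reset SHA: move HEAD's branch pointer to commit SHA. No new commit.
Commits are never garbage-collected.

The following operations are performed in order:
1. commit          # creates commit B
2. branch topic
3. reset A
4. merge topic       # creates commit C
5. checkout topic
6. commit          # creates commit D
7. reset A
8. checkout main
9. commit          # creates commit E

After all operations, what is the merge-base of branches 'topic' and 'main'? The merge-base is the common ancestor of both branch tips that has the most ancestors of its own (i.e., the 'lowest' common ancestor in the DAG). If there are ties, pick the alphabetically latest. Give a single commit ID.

After op 1 (commit): HEAD=main@B [main=B]
After op 2 (branch): HEAD=main@B [main=B topic=B]
After op 3 (reset): HEAD=main@A [main=A topic=B]
After op 4 (merge): HEAD=main@C [main=C topic=B]
After op 5 (checkout): HEAD=topic@B [main=C topic=B]
After op 6 (commit): HEAD=topic@D [main=C topic=D]
After op 7 (reset): HEAD=topic@A [main=C topic=A]
After op 8 (checkout): HEAD=main@C [main=C topic=A]
After op 9 (commit): HEAD=main@E [main=E topic=A]
ancestors(topic=A): ['A']
ancestors(main=E): ['A', 'B', 'C', 'E']
common: ['A']

Answer: A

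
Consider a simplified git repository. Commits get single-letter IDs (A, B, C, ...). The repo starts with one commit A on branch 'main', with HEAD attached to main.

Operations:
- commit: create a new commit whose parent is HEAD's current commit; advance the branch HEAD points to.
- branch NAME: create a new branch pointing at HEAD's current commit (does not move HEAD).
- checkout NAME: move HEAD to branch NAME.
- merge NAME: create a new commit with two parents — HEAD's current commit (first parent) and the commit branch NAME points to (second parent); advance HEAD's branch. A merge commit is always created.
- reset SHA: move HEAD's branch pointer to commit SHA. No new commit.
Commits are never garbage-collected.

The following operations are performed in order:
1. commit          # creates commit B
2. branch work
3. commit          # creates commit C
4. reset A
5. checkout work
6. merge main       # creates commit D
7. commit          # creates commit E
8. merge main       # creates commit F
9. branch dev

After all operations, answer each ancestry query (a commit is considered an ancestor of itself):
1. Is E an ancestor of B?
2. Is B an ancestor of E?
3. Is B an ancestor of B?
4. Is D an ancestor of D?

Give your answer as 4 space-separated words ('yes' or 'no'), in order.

Answer: no yes yes yes

Derivation:
After op 1 (commit): HEAD=main@B [main=B]
After op 2 (branch): HEAD=main@B [main=B work=B]
After op 3 (commit): HEAD=main@C [main=C work=B]
After op 4 (reset): HEAD=main@A [main=A work=B]
After op 5 (checkout): HEAD=work@B [main=A work=B]
After op 6 (merge): HEAD=work@D [main=A work=D]
After op 7 (commit): HEAD=work@E [main=A work=E]
After op 8 (merge): HEAD=work@F [main=A work=F]
After op 9 (branch): HEAD=work@F [dev=F main=A work=F]
ancestors(B) = {A,B}; E in? no
ancestors(E) = {A,B,D,E}; B in? yes
ancestors(B) = {A,B}; B in? yes
ancestors(D) = {A,B,D}; D in? yes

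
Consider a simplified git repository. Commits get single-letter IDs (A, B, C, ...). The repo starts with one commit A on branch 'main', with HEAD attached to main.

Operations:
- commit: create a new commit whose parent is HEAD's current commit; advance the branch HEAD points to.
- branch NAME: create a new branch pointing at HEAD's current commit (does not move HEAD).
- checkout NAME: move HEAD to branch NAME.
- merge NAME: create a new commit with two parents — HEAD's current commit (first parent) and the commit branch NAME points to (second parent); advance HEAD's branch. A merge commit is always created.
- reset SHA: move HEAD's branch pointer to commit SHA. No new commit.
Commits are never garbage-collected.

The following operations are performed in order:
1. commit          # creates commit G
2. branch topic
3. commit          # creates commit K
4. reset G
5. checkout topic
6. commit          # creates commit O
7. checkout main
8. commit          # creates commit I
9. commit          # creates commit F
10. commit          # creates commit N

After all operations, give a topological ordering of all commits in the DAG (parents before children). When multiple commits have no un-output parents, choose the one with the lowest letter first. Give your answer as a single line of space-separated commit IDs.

After op 1 (commit): HEAD=main@G [main=G]
After op 2 (branch): HEAD=main@G [main=G topic=G]
After op 3 (commit): HEAD=main@K [main=K topic=G]
After op 4 (reset): HEAD=main@G [main=G topic=G]
After op 5 (checkout): HEAD=topic@G [main=G topic=G]
After op 6 (commit): HEAD=topic@O [main=G topic=O]
After op 7 (checkout): HEAD=main@G [main=G topic=O]
After op 8 (commit): HEAD=main@I [main=I topic=O]
After op 9 (commit): HEAD=main@F [main=F topic=O]
After op 10 (commit): HEAD=main@N [main=N topic=O]
commit A: parents=[]
commit F: parents=['I']
commit G: parents=['A']
commit I: parents=['G']
commit K: parents=['G']
commit N: parents=['F']
commit O: parents=['G']

Answer: A G I F K N O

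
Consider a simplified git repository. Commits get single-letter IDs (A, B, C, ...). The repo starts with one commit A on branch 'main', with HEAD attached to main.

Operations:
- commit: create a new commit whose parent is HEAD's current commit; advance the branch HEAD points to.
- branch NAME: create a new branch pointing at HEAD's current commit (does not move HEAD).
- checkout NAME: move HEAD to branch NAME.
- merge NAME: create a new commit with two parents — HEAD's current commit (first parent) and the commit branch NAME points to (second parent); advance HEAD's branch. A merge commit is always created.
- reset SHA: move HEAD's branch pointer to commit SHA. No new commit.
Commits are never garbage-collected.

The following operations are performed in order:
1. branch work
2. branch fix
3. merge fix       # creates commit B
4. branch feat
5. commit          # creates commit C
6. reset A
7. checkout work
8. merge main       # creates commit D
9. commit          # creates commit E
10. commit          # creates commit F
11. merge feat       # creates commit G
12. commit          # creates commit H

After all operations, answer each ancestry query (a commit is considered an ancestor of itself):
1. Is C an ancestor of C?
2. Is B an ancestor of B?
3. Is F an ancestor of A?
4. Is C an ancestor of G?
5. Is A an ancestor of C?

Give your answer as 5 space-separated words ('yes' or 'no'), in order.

After op 1 (branch): HEAD=main@A [main=A work=A]
After op 2 (branch): HEAD=main@A [fix=A main=A work=A]
After op 3 (merge): HEAD=main@B [fix=A main=B work=A]
After op 4 (branch): HEAD=main@B [feat=B fix=A main=B work=A]
After op 5 (commit): HEAD=main@C [feat=B fix=A main=C work=A]
After op 6 (reset): HEAD=main@A [feat=B fix=A main=A work=A]
After op 7 (checkout): HEAD=work@A [feat=B fix=A main=A work=A]
After op 8 (merge): HEAD=work@D [feat=B fix=A main=A work=D]
After op 9 (commit): HEAD=work@E [feat=B fix=A main=A work=E]
After op 10 (commit): HEAD=work@F [feat=B fix=A main=A work=F]
After op 11 (merge): HEAD=work@G [feat=B fix=A main=A work=G]
After op 12 (commit): HEAD=work@H [feat=B fix=A main=A work=H]
ancestors(C) = {A,B,C}; C in? yes
ancestors(B) = {A,B}; B in? yes
ancestors(A) = {A}; F in? no
ancestors(G) = {A,B,D,E,F,G}; C in? no
ancestors(C) = {A,B,C}; A in? yes

Answer: yes yes no no yes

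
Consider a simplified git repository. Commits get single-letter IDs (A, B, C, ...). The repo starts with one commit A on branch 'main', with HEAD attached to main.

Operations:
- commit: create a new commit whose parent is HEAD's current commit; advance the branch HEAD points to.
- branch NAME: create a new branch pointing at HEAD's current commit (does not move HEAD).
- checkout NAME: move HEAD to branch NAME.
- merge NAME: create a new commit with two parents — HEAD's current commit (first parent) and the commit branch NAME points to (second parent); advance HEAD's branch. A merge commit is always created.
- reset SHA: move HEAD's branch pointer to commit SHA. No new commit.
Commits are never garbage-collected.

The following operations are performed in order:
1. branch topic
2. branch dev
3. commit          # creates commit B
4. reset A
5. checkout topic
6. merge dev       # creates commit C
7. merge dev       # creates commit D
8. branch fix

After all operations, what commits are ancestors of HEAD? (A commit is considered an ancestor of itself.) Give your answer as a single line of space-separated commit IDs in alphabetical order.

After op 1 (branch): HEAD=main@A [main=A topic=A]
After op 2 (branch): HEAD=main@A [dev=A main=A topic=A]
After op 3 (commit): HEAD=main@B [dev=A main=B topic=A]
After op 4 (reset): HEAD=main@A [dev=A main=A topic=A]
After op 5 (checkout): HEAD=topic@A [dev=A main=A topic=A]
After op 6 (merge): HEAD=topic@C [dev=A main=A topic=C]
After op 7 (merge): HEAD=topic@D [dev=A main=A topic=D]
After op 8 (branch): HEAD=topic@D [dev=A fix=D main=A topic=D]

Answer: A C D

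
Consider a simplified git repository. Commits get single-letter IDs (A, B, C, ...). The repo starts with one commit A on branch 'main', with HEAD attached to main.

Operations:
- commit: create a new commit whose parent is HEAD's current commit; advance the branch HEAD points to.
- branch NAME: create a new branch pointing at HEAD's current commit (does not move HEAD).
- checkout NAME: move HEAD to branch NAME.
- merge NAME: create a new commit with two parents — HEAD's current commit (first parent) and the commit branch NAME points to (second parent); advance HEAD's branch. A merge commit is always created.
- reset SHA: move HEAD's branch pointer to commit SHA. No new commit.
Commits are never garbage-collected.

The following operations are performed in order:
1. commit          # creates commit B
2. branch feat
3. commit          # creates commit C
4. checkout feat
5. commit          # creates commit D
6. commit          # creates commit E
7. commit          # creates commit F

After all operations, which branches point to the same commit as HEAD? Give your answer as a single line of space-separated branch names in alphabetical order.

After op 1 (commit): HEAD=main@B [main=B]
After op 2 (branch): HEAD=main@B [feat=B main=B]
After op 3 (commit): HEAD=main@C [feat=B main=C]
After op 4 (checkout): HEAD=feat@B [feat=B main=C]
After op 5 (commit): HEAD=feat@D [feat=D main=C]
After op 6 (commit): HEAD=feat@E [feat=E main=C]
After op 7 (commit): HEAD=feat@F [feat=F main=C]

Answer: feat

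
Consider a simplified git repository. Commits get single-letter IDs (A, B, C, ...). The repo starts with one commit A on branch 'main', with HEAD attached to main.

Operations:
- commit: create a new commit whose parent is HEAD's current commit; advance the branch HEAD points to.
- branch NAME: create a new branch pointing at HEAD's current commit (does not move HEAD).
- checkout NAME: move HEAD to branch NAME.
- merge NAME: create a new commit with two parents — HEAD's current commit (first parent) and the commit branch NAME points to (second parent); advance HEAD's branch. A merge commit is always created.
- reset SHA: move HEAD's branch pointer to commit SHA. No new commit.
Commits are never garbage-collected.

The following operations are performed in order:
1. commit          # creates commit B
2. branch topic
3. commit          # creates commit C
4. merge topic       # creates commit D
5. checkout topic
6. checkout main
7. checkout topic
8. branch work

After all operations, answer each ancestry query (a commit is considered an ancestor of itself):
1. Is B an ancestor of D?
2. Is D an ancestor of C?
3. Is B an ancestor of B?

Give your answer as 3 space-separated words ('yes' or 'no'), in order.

After op 1 (commit): HEAD=main@B [main=B]
After op 2 (branch): HEAD=main@B [main=B topic=B]
After op 3 (commit): HEAD=main@C [main=C topic=B]
After op 4 (merge): HEAD=main@D [main=D topic=B]
After op 5 (checkout): HEAD=topic@B [main=D topic=B]
After op 6 (checkout): HEAD=main@D [main=D topic=B]
After op 7 (checkout): HEAD=topic@B [main=D topic=B]
After op 8 (branch): HEAD=topic@B [main=D topic=B work=B]
ancestors(D) = {A,B,C,D}; B in? yes
ancestors(C) = {A,B,C}; D in? no
ancestors(B) = {A,B}; B in? yes

Answer: yes no yes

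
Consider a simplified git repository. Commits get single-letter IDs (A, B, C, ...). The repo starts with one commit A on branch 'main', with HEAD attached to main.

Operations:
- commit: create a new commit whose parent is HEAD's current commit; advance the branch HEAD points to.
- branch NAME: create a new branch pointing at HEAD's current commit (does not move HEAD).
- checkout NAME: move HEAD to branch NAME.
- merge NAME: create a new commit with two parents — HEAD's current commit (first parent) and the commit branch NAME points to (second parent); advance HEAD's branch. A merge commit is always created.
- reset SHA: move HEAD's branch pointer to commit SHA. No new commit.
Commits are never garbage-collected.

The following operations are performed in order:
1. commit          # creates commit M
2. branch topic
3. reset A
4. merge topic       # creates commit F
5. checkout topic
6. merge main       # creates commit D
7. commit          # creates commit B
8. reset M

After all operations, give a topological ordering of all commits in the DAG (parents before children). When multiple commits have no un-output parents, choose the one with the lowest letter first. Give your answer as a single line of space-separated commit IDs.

After op 1 (commit): HEAD=main@M [main=M]
After op 2 (branch): HEAD=main@M [main=M topic=M]
After op 3 (reset): HEAD=main@A [main=A topic=M]
After op 4 (merge): HEAD=main@F [main=F topic=M]
After op 5 (checkout): HEAD=topic@M [main=F topic=M]
After op 6 (merge): HEAD=topic@D [main=F topic=D]
After op 7 (commit): HEAD=topic@B [main=F topic=B]
After op 8 (reset): HEAD=topic@M [main=F topic=M]
commit A: parents=[]
commit B: parents=['D']
commit D: parents=['M', 'F']
commit F: parents=['A', 'M']
commit M: parents=['A']

Answer: A M F D B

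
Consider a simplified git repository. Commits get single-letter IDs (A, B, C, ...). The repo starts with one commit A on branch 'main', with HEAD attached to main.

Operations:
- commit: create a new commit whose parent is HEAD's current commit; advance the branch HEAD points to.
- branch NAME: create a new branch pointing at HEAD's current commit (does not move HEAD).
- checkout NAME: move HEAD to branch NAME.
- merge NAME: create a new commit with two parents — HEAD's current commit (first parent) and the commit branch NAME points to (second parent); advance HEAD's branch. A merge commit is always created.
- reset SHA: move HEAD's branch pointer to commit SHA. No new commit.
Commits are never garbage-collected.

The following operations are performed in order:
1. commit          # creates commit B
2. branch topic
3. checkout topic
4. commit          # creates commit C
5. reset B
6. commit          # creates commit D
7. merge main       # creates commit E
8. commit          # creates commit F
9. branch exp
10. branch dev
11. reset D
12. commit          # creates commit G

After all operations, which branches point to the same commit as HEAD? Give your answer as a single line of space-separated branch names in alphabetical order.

After op 1 (commit): HEAD=main@B [main=B]
After op 2 (branch): HEAD=main@B [main=B topic=B]
After op 3 (checkout): HEAD=topic@B [main=B topic=B]
After op 4 (commit): HEAD=topic@C [main=B topic=C]
After op 5 (reset): HEAD=topic@B [main=B topic=B]
After op 6 (commit): HEAD=topic@D [main=B topic=D]
After op 7 (merge): HEAD=topic@E [main=B topic=E]
After op 8 (commit): HEAD=topic@F [main=B topic=F]
After op 9 (branch): HEAD=topic@F [exp=F main=B topic=F]
After op 10 (branch): HEAD=topic@F [dev=F exp=F main=B topic=F]
After op 11 (reset): HEAD=topic@D [dev=F exp=F main=B topic=D]
After op 12 (commit): HEAD=topic@G [dev=F exp=F main=B topic=G]

Answer: topic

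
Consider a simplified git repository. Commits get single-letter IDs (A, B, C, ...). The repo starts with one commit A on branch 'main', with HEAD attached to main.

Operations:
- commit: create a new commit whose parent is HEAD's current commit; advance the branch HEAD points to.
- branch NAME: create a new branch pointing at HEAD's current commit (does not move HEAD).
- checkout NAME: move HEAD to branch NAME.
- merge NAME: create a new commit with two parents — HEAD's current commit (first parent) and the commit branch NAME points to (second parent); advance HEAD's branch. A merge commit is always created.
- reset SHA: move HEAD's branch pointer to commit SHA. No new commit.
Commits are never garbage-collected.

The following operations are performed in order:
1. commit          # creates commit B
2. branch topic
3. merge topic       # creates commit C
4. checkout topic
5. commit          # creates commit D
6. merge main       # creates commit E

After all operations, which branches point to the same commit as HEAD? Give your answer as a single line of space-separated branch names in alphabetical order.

After op 1 (commit): HEAD=main@B [main=B]
After op 2 (branch): HEAD=main@B [main=B topic=B]
After op 3 (merge): HEAD=main@C [main=C topic=B]
After op 4 (checkout): HEAD=topic@B [main=C topic=B]
After op 5 (commit): HEAD=topic@D [main=C topic=D]
After op 6 (merge): HEAD=topic@E [main=C topic=E]

Answer: topic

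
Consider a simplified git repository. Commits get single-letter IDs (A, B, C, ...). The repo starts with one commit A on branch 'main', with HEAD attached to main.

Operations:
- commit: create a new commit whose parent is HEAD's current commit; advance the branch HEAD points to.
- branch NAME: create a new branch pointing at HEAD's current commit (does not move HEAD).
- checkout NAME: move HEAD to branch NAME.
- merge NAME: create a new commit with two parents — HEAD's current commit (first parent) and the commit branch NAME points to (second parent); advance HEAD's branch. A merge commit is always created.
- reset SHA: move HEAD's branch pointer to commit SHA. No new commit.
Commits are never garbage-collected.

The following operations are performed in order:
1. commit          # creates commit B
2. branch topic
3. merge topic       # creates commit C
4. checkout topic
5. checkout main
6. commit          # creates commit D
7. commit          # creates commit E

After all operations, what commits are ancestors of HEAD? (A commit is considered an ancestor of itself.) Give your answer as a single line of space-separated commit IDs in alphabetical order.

Answer: A B C D E

Derivation:
After op 1 (commit): HEAD=main@B [main=B]
After op 2 (branch): HEAD=main@B [main=B topic=B]
After op 3 (merge): HEAD=main@C [main=C topic=B]
After op 4 (checkout): HEAD=topic@B [main=C topic=B]
After op 5 (checkout): HEAD=main@C [main=C topic=B]
After op 6 (commit): HEAD=main@D [main=D topic=B]
After op 7 (commit): HEAD=main@E [main=E topic=B]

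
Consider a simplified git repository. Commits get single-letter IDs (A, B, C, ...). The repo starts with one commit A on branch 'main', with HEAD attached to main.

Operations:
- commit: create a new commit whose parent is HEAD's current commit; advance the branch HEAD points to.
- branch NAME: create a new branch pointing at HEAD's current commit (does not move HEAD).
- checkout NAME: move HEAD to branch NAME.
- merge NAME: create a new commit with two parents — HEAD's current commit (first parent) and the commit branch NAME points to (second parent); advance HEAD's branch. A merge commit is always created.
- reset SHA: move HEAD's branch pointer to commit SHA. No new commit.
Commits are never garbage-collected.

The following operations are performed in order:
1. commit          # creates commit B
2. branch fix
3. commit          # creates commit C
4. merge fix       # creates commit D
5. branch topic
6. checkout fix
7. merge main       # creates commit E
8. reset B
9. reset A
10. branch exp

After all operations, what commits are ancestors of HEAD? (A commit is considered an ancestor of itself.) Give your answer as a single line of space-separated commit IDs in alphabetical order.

Answer: A

Derivation:
After op 1 (commit): HEAD=main@B [main=B]
After op 2 (branch): HEAD=main@B [fix=B main=B]
After op 3 (commit): HEAD=main@C [fix=B main=C]
After op 4 (merge): HEAD=main@D [fix=B main=D]
After op 5 (branch): HEAD=main@D [fix=B main=D topic=D]
After op 6 (checkout): HEAD=fix@B [fix=B main=D topic=D]
After op 7 (merge): HEAD=fix@E [fix=E main=D topic=D]
After op 8 (reset): HEAD=fix@B [fix=B main=D topic=D]
After op 9 (reset): HEAD=fix@A [fix=A main=D topic=D]
After op 10 (branch): HEAD=fix@A [exp=A fix=A main=D topic=D]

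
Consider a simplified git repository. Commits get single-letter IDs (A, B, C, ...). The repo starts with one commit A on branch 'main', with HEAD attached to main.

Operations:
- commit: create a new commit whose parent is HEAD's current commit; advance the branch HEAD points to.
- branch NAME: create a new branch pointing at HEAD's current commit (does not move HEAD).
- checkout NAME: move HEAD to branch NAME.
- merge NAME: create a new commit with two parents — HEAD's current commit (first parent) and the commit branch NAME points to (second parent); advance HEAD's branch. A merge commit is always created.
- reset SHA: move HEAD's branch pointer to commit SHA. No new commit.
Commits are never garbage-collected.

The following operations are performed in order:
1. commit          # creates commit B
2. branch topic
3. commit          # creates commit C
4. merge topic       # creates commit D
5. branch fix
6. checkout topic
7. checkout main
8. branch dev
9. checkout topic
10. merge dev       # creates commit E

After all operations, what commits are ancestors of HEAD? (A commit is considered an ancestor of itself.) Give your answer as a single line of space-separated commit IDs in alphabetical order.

Answer: A B C D E

Derivation:
After op 1 (commit): HEAD=main@B [main=B]
After op 2 (branch): HEAD=main@B [main=B topic=B]
After op 3 (commit): HEAD=main@C [main=C topic=B]
After op 4 (merge): HEAD=main@D [main=D topic=B]
After op 5 (branch): HEAD=main@D [fix=D main=D topic=B]
After op 6 (checkout): HEAD=topic@B [fix=D main=D topic=B]
After op 7 (checkout): HEAD=main@D [fix=D main=D topic=B]
After op 8 (branch): HEAD=main@D [dev=D fix=D main=D topic=B]
After op 9 (checkout): HEAD=topic@B [dev=D fix=D main=D topic=B]
After op 10 (merge): HEAD=topic@E [dev=D fix=D main=D topic=E]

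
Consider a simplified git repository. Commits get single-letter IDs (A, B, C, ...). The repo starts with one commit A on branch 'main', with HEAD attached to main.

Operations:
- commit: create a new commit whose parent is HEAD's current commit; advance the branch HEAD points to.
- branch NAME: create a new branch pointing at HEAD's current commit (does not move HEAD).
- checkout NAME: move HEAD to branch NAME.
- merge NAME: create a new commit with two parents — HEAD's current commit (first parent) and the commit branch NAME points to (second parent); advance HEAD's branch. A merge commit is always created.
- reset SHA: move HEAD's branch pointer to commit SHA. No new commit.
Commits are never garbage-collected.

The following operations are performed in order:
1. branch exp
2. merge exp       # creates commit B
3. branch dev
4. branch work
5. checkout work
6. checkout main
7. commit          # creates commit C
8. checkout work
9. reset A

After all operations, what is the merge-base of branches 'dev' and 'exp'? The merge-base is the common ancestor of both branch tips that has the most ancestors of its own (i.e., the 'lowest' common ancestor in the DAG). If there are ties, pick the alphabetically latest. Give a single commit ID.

After op 1 (branch): HEAD=main@A [exp=A main=A]
After op 2 (merge): HEAD=main@B [exp=A main=B]
After op 3 (branch): HEAD=main@B [dev=B exp=A main=B]
After op 4 (branch): HEAD=main@B [dev=B exp=A main=B work=B]
After op 5 (checkout): HEAD=work@B [dev=B exp=A main=B work=B]
After op 6 (checkout): HEAD=main@B [dev=B exp=A main=B work=B]
After op 7 (commit): HEAD=main@C [dev=B exp=A main=C work=B]
After op 8 (checkout): HEAD=work@B [dev=B exp=A main=C work=B]
After op 9 (reset): HEAD=work@A [dev=B exp=A main=C work=A]
ancestors(dev=B): ['A', 'B']
ancestors(exp=A): ['A']
common: ['A']

Answer: A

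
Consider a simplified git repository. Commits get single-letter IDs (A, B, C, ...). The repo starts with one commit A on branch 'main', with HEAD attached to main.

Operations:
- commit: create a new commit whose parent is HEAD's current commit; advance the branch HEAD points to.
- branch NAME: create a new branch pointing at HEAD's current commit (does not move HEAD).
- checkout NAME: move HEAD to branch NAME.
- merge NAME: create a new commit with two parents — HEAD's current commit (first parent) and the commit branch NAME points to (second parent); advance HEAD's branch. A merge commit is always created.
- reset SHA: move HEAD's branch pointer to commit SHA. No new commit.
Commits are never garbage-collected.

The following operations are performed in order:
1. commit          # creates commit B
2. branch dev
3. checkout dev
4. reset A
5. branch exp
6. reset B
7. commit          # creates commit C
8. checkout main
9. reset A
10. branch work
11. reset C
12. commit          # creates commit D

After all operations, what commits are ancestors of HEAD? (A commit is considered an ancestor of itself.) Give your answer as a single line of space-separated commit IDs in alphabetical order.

After op 1 (commit): HEAD=main@B [main=B]
After op 2 (branch): HEAD=main@B [dev=B main=B]
After op 3 (checkout): HEAD=dev@B [dev=B main=B]
After op 4 (reset): HEAD=dev@A [dev=A main=B]
After op 5 (branch): HEAD=dev@A [dev=A exp=A main=B]
After op 6 (reset): HEAD=dev@B [dev=B exp=A main=B]
After op 7 (commit): HEAD=dev@C [dev=C exp=A main=B]
After op 8 (checkout): HEAD=main@B [dev=C exp=A main=B]
After op 9 (reset): HEAD=main@A [dev=C exp=A main=A]
After op 10 (branch): HEAD=main@A [dev=C exp=A main=A work=A]
After op 11 (reset): HEAD=main@C [dev=C exp=A main=C work=A]
After op 12 (commit): HEAD=main@D [dev=C exp=A main=D work=A]

Answer: A B C D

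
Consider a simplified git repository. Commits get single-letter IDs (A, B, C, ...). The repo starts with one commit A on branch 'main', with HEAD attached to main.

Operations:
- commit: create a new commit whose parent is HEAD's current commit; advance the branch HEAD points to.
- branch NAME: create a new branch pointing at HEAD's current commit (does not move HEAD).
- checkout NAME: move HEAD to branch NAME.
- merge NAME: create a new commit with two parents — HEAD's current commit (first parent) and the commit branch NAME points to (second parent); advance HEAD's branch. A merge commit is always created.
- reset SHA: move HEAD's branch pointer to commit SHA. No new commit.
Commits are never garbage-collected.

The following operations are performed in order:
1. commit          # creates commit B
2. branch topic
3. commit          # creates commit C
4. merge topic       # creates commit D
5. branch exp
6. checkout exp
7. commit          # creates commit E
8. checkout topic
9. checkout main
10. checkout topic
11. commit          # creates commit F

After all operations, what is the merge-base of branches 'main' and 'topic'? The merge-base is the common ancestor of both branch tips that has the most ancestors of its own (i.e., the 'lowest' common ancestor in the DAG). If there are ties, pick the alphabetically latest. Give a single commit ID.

Answer: B

Derivation:
After op 1 (commit): HEAD=main@B [main=B]
After op 2 (branch): HEAD=main@B [main=B topic=B]
After op 3 (commit): HEAD=main@C [main=C topic=B]
After op 4 (merge): HEAD=main@D [main=D topic=B]
After op 5 (branch): HEAD=main@D [exp=D main=D topic=B]
After op 6 (checkout): HEAD=exp@D [exp=D main=D topic=B]
After op 7 (commit): HEAD=exp@E [exp=E main=D topic=B]
After op 8 (checkout): HEAD=topic@B [exp=E main=D topic=B]
After op 9 (checkout): HEAD=main@D [exp=E main=D topic=B]
After op 10 (checkout): HEAD=topic@B [exp=E main=D topic=B]
After op 11 (commit): HEAD=topic@F [exp=E main=D topic=F]
ancestors(main=D): ['A', 'B', 'C', 'D']
ancestors(topic=F): ['A', 'B', 'F']
common: ['A', 'B']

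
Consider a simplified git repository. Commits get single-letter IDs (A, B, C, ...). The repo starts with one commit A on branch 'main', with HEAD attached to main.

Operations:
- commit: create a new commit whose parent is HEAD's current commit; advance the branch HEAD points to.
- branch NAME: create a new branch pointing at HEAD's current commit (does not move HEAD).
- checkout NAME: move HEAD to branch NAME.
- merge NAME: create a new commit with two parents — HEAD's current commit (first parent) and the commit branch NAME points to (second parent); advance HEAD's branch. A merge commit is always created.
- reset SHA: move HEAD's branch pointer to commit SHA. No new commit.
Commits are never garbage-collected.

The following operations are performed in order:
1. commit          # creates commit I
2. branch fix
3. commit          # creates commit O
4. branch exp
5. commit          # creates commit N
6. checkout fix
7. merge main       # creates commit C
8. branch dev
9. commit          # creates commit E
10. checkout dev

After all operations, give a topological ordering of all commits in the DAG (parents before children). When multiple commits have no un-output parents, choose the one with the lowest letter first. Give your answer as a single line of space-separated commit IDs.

After op 1 (commit): HEAD=main@I [main=I]
After op 2 (branch): HEAD=main@I [fix=I main=I]
After op 3 (commit): HEAD=main@O [fix=I main=O]
After op 4 (branch): HEAD=main@O [exp=O fix=I main=O]
After op 5 (commit): HEAD=main@N [exp=O fix=I main=N]
After op 6 (checkout): HEAD=fix@I [exp=O fix=I main=N]
After op 7 (merge): HEAD=fix@C [exp=O fix=C main=N]
After op 8 (branch): HEAD=fix@C [dev=C exp=O fix=C main=N]
After op 9 (commit): HEAD=fix@E [dev=C exp=O fix=E main=N]
After op 10 (checkout): HEAD=dev@C [dev=C exp=O fix=E main=N]
commit A: parents=[]
commit C: parents=['I', 'N']
commit E: parents=['C']
commit I: parents=['A']
commit N: parents=['O']
commit O: parents=['I']

Answer: A I O N C E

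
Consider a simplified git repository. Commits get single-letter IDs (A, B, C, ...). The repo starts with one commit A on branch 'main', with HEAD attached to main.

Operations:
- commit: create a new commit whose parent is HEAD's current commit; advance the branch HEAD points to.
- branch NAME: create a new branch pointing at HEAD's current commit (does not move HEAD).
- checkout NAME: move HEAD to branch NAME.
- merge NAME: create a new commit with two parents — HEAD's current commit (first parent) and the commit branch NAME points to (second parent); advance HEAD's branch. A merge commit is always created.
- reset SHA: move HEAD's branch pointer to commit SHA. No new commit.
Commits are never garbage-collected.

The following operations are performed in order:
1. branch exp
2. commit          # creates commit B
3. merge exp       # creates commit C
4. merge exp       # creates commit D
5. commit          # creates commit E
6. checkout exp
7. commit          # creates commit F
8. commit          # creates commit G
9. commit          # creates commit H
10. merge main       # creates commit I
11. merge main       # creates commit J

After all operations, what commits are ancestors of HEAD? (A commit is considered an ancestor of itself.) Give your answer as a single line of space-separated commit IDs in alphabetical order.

Answer: A B C D E F G H I J

Derivation:
After op 1 (branch): HEAD=main@A [exp=A main=A]
After op 2 (commit): HEAD=main@B [exp=A main=B]
After op 3 (merge): HEAD=main@C [exp=A main=C]
After op 4 (merge): HEAD=main@D [exp=A main=D]
After op 5 (commit): HEAD=main@E [exp=A main=E]
After op 6 (checkout): HEAD=exp@A [exp=A main=E]
After op 7 (commit): HEAD=exp@F [exp=F main=E]
After op 8 (commit): HEAD=exp@G [exp=G main=E]
After op 9 (commit): HEAD=exp@H [exp=H main=E]
After op 10 (merge): HEAD=exp@I [exp=I main=E]
After op 11 (merge): HEAD=exp@J [exp=J main=E]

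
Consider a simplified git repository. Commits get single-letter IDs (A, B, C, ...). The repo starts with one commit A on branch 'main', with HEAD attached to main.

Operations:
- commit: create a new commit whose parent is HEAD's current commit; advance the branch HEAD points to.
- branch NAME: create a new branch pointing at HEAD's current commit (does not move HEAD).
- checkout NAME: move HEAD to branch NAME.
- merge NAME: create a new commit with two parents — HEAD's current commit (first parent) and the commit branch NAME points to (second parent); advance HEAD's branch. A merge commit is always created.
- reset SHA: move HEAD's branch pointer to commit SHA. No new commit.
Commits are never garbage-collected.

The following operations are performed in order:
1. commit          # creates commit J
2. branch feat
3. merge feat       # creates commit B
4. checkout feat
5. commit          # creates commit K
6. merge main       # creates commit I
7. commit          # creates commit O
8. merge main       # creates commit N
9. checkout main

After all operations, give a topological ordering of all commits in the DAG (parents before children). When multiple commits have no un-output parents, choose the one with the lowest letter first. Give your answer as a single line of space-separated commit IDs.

Answer: A J B K I O N

Derivation:
After op 1 (commit): HEAD=main@J [main=J]
After op 2 (branch): HEAD=main@J [feat=J main=J]
After op 3 (merge): HEAD=main@B [feat=J main=B]
After op 4 (checkout): HEAD=feat@J [feat=J main=B]
After op 5 (commit): HEAD=feat@K [feat=K main=B]
After op 6 (merge): HEAD=feat@I [feat=I main=B]
After op 7 (commit): HEAD=feat@O [feat=O main=B]
After op 8 (merge): HEAD=feat@N [feat=N main=B]
After op 9 (checkout): HEAD=main@B [feat=N main=B]
commit A: parents=[]
commit B: parents=['J', 'J']
commit I: parents=['K', 'B']
commit J: parents=['A']
commit K: parents=['J']
commit N: parents=['O', 'B']
commit O: parents=['I']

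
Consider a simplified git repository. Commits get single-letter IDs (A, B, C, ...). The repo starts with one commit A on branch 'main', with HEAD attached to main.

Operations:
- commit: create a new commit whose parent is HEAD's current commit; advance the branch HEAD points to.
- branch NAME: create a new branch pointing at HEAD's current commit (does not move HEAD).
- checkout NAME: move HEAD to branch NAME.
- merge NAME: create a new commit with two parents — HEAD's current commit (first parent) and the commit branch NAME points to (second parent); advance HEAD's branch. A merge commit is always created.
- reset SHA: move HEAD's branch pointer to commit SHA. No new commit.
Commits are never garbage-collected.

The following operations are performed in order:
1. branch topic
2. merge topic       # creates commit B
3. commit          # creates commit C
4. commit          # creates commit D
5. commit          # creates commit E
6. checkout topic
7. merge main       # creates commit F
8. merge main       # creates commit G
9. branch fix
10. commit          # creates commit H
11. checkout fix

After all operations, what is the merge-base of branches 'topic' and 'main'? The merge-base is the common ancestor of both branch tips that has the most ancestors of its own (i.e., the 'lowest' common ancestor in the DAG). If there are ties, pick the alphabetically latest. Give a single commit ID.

After op 1 (branch): HEAD=main@A [main=A topic=A]
After op 2 (merge): HEAD=main@B [main=B topic=A]
After op 3 (commit): HEAD=main@C [main=C topic=A]
After op 4 (commit): HEAD=main@D [main=D topic=A]
After op 5 (commit): HEAD=main@E [main=E topic=A]
After op 6 (checkout): HEAD=topic@A [main=E topic=A]
After op 7 (merge): HEAD=topic@F [main=E topic=F]
After op 8 (merge): HEAD=topic@G [main=E topic=G]
After op 9 (branch): HEAD=topic@G [fix=G main=E topic=G]
After op 10 (commit): HEAD=topic@H [fix=G main=E topic=H]
After op 11 (checkout): HEAD=fix@G [fix=G main=E topic=H]
ancestors(topic=H): ['A', 'B', 'C', 'D', 'E', 'F', 'G', 'H']
ancestors(main=E): ['A', 'B', 'C', 'D', 'E']
common: ['A', 'B', 'C', 'D', 'E']

Answer: E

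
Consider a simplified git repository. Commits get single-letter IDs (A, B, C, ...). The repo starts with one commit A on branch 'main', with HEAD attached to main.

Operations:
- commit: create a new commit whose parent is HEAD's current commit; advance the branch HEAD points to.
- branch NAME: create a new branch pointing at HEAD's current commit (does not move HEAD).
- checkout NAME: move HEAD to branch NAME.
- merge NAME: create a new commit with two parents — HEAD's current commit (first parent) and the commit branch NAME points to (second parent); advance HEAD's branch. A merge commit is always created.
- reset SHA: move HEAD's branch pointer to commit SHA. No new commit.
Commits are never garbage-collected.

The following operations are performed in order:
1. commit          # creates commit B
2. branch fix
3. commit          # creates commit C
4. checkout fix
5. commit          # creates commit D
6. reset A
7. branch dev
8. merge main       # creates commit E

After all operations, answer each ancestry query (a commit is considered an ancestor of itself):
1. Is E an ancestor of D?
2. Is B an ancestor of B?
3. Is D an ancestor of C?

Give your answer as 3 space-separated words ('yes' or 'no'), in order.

Answer: no yes no

Derivation:
After op 1 (commit): HEAD=main@B [main=B]
After op 2 (branch): HEAD=main@B [fix=B main=B]
After op 3 (commit): HEAD=main@C [fix=B main=C]
After op 4 (checkout): HEAD=fix@B [fix=B main=C]
After op 5 (commit): HEAD=fix@D [fix=D main=C]
After op 6 (reset): HEAD=fix@A [fix=A main=C]
After op 7 (branch): HEAD=fix@A [dev=A fix=A main=C]
After op 8 (merge): HEAD=fix@E [dev=A fix=E main=C]
ancestors(D) = {A,B,D}; E in? no
ancestors(B) = {A,B}; B in? yes
ancestors(C) = {A,B,C}; D in? no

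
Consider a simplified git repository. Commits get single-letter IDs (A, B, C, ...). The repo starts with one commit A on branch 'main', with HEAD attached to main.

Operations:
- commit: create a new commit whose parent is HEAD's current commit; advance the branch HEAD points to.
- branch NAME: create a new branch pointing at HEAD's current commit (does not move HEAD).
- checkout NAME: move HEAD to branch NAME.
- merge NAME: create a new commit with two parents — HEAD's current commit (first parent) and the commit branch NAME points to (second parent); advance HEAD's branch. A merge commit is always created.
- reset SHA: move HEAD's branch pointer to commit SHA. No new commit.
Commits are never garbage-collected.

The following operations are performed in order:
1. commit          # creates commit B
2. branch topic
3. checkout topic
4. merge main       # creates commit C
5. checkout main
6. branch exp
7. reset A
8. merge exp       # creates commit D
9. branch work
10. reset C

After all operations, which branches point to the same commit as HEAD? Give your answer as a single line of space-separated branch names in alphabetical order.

After op 1 (commit): HEAD=main@B [main=B]
After op 2 (branch): HEAD=main@B [main=B topic=B]
After op 3 (checkout): HEAD=topic@B [main=B topic=B]
After op 4 (merge): HEAD=topic@C [main=B topic=C]
After op 5 (checkout): HEAD=main@B [main=B topic=C]
After op 6 (branch): HEAD=main@B [exp=B main=B topic=C]
After op 7 (reset): HEAD=main@A [exp=B main=A topic=C]
After op 8 (merge): HEAD=main@D [exp=B main=D topic=C]
After op 9 (branch): HEAD=main@D [exp=B main=D topic=C work=D]
After op 10 (reset): HEAD=main@C [exp=B main=C topic=C work=D]

Answer: main topic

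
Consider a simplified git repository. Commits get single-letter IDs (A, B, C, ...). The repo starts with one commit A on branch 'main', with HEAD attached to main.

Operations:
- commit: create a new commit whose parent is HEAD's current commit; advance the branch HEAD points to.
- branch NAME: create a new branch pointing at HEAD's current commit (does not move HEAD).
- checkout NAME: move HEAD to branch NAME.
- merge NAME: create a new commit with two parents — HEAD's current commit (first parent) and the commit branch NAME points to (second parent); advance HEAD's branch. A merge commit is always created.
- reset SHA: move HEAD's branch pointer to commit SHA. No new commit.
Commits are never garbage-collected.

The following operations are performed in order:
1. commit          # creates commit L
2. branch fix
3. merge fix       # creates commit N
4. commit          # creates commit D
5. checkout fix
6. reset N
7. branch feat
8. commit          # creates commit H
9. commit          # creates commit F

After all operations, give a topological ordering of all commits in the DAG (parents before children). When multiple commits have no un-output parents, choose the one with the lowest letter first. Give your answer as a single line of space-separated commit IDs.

Answer: A L N D H F

Derivation:
After op 1 (commit): HEAD=main@L [main=L]
After op 2 (branch): HEAD=main@L [fix=L main=L]
After op 3 (merge): HEAD=main@N [fix=L main=N]
After op 4 (commit): HEAD=main@D [fix=L main=D]
After op 5 (checkout): HEAD=fix@L [fix=L main=D]
After op 6 (reset): HEAD=fix@N [fix=N main=D]
After op 7 (branch): HEAD=fix@N [feat=N fix=N main=D]
After op 8 (commit): HEAD=fix@H [feat=N fix=H main=D]
After op 9 (commit): HEAD=fix@F [feat=N fix=F main=D]
commit A: parents=[]
commit D: parents=['N']
commit F: parents=['H']
commit H: parents=['N']
commit L: parents=['A']
commit N: parents=['L', 'L']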